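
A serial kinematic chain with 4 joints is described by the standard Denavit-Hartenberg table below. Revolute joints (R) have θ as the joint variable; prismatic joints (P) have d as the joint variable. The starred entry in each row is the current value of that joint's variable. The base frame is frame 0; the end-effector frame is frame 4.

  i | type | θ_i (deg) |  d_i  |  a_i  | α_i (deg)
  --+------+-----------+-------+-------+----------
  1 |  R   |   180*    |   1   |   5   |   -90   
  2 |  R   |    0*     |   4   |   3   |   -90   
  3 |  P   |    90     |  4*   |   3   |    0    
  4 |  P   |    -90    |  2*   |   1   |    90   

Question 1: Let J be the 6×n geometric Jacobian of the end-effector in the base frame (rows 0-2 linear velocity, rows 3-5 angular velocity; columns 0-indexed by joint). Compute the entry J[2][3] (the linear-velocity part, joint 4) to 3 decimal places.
-1.000

prismatic axis z_3 = (-0.0000,-0.0000,-1.0000)
J_v[:, 3] = z_3; J_ω[:, 3] = (0,0,0)
entry J[2][3] = -1.0000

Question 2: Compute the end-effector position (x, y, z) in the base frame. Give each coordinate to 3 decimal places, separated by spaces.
after link 1: o_1 = (-5.0000, 0.0000, 1.0000)
after link 2: o_2 = (-8.0000, -4.0000, 1.0000)
after link 3: o_3 = (-8.0000, -1.0000, -3.0000)
after link 4: o_4 = (-9.0000, -1.0000, -5.0000)

-9.000 -1.000 -5.000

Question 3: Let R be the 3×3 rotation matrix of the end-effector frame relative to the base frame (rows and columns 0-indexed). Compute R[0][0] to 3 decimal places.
End-effector x-axis (col 0 of R) = (-1.0000,0.0000,0.0000)
R[0][0] = -1.0000

-1.000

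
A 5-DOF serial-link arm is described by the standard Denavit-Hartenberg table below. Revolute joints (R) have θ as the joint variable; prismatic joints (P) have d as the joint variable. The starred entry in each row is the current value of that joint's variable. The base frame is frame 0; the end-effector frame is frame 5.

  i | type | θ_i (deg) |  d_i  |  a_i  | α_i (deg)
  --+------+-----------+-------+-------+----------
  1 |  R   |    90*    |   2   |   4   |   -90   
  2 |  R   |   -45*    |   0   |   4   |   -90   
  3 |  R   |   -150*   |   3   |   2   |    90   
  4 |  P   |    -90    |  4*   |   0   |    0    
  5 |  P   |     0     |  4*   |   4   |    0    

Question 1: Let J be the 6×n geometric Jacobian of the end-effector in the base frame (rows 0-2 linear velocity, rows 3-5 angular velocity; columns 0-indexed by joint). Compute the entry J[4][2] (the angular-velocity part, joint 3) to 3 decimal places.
0.707

axis z_2 = (-0.0000,0.7071,-0.7071); lever o_n−o_2 = (5.9282,-4.7603,-3.3461)
cross product → J_v[:, 2] = (-5.7321,-4.1919,-4.1919)
J_ω[:, 2] = z_2
entry J[4][2] = 0.7071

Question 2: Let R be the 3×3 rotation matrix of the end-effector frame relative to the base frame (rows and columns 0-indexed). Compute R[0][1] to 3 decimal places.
End-effector y-axis (col 1 of R) = (-0.5000,-0.6124,-0.6124)
R[0][1] = -0.5000

-0.500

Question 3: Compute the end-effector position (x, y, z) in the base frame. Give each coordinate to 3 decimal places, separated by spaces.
5.928 2.068 1.482

after link 1: o_1 = (0.0000, 4.0000, 2.0000)
after link 2: o_2 = (0.0000, 6.8284, 4.8284)
after link 3: o_3 = (-1.0000, 7.7250, 1.4824)
after link 4: o_4 = (2.4641, 6.3108, 0.0681)
after link 5: o_5 = (5.9282, 2.0681, 1.4824)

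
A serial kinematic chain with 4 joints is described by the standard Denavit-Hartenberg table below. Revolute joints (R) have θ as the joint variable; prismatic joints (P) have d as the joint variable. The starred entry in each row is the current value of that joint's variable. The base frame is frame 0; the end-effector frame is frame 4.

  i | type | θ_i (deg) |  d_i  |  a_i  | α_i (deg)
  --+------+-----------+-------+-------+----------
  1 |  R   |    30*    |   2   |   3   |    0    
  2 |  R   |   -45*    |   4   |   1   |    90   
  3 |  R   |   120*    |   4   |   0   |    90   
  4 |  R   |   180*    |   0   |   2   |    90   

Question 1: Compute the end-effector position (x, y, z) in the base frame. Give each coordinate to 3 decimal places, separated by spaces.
after link 1: o_1 = (2.5981, 1.5000, 2.0000)
after link 2: o_2 = (3.5640, 1.2412, 6.0000)
after link 3: o_3 = (2.5287, -2.6225, 6.0000)
after link 4: o_4 = (3.4947, -2.8813, 4.2679)

3.495 -2.881 4.268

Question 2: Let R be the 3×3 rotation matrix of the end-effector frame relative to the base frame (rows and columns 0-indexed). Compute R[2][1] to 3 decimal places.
End-effector y-axis (col 1 of R) = (0.8365,-0.2241,0.5000)
R[2][1] = 0.5000

0.500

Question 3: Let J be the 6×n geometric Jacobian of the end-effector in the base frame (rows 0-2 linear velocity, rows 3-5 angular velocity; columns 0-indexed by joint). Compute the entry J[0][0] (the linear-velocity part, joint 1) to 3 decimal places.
axis z_0 = ẑ; lever o_n−o_0 = (3.4947,-2.8813,4.2679)
cross product → J_v[:, 0] = (2.8813,3.4947,-0.0000)
J_ω[:, 0] = z_0
entry J[0][0] = 2.8813

2.881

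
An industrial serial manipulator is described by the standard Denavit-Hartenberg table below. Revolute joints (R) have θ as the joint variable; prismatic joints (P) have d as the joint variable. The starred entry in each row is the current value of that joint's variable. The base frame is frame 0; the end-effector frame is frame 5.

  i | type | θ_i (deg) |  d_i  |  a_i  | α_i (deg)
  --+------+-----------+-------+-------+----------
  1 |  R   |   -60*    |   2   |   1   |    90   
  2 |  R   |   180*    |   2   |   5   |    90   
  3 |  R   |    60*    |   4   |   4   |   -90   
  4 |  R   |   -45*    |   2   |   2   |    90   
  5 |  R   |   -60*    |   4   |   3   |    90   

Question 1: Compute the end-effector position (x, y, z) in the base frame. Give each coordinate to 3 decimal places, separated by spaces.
after link 1: o_1 = (0.5000, -0.8660, 2.0000)
after link 2: o_2 = (-3.7321, 2.4641, 2.0000)
after link 3: o_3 = (-7.7321, 2.4641, 6.0000)
after link 4: o_4 = (-9.1463, 0.4641, 7.4142)
after link 5: o_5 = (-7.3785, 3.0622, 11.3033)

-7.378 3.062 11.303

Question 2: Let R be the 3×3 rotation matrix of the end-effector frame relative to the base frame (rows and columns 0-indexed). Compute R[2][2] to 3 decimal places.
End-effector z-axis (col 2 of R) = (0.6124,0.5000,-0.6124)
R[2][2] = -0.6124

-0.612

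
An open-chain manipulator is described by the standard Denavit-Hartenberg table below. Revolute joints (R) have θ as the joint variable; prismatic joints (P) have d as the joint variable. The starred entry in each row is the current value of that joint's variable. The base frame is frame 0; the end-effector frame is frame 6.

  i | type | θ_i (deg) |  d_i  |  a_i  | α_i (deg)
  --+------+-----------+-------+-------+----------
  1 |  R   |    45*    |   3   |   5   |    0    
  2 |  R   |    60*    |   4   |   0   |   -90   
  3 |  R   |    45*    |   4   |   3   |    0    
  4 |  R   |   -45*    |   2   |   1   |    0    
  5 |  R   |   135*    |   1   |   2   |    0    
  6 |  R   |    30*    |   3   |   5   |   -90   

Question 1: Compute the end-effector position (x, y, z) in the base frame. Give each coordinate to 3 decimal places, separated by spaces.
-5.316 -2.069 2.170

after link 1: o_1 = (3.5355, 3.5355, 3.0000)
after link 2: o_2 = (3.5355, 3.5355, 7.0000)
after link 3: o_3 = (-0.8772, 4.5493, 4.8787)
after link 4: o_4 = (-3.0679, 4.9976, 4.8787)
after link 5: o_5 = (-3.6678, 3.3727, 3.4645)
after link 6: o_6 = (-5.3156, -2.0688, 2.1704)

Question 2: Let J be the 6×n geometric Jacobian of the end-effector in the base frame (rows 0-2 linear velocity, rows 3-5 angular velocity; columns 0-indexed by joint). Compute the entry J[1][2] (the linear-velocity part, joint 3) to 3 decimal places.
-4.665

axis z_2 = (-0.9659,-0.2588,0.0000); lever o_n−o_2 = (-8.8511,-5.6043,-4.8296)
cross product → J_v[:, 2] = (1.2500,-4.6651,3.1225)
J_ω[:, 2] = z_2
entry J[1][2] = -4.6651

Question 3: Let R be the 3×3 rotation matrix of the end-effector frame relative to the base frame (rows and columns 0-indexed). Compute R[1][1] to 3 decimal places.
End-effector y-axis (col 1 of R) = (0.9659,0.2588,-0.0000)
R[1][1] = 0.2588

0.259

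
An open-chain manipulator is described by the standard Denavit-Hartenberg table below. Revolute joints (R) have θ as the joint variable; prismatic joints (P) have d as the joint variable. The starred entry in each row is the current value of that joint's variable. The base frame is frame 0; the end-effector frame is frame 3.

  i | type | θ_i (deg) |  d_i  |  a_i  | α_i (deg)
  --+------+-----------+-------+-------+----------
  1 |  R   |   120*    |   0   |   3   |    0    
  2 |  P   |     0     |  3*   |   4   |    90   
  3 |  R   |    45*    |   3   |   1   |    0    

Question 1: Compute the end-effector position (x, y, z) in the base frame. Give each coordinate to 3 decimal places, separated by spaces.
after link 1: o_1 = (-1.5000, 2.5981, 0.0000)
after link 2: o_2 = (-3.5000, 6.0622, 3.0000)
after link 3: o_3 = (-1.2555, 8.1746, 3.7071)

-1.255 8.175 3.707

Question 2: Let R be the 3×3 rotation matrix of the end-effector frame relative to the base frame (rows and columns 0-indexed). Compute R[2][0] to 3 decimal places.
0.707

End-effector x-axis (col 0 of R) = (-0.3536,0.6124,0.7071)
R[2][0] = 0.7071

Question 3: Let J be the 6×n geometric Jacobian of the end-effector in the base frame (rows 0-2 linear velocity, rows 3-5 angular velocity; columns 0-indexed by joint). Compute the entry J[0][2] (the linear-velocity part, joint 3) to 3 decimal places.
0.354

axis z_2 = (0.8660,0.5000,0.0000); lever o_n−o_2 = (2.2445,2.1124,0.7071)
cross product → J_v[:, 2] = (0.3536,-0.6124,0.7071)
J_ω[:, 2] = z_2
entry J[0][2] = 0.3536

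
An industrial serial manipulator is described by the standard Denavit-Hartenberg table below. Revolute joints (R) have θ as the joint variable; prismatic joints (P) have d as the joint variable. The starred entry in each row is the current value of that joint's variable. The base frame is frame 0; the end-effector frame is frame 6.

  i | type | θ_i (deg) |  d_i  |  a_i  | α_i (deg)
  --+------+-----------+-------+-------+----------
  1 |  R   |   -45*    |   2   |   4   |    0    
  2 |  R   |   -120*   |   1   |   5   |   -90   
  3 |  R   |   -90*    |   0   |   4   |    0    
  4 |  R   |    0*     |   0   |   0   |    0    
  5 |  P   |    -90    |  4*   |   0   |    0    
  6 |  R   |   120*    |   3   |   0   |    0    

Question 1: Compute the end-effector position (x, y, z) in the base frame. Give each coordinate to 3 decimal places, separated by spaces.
after link 1: o_1 = (2.8284, -2.8284, 2.0000)
after link 2: o_2 = (-2.0012, -4.1225, 3.0000)
after link 3: o_3 = (-2.0012, -4.1225, 7.0000)
after link 4: o_4 = (-2.0012, -4.1225, 7.0000)
after link 5: o_5 = (-0.9659, -7.9862, 7.0000)
after link 6: o_6 = (-0.1895, -10.8840, 7.0000)

-0.189 -10.884 7.000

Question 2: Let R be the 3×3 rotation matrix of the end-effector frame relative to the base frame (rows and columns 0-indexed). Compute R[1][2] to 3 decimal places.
-0.966

End-effector z-axis (col 2 of R) = (0.2588,-0.9659,0.0000)
R[1][2] = -0.9659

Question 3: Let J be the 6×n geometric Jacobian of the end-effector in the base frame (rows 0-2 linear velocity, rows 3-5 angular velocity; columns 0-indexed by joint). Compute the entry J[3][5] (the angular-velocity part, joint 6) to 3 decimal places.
0.259

axis z_5 = (0.2588,-0.9659,0.0000); lever o_n−o_5 = (0.7765,-2.8978,0.0000)
cross product → J_v[:, 5] = (0.0000,0.0000,0.0000)
J_ω[:, 5] = z_5
entry J[3][5] = 0.2588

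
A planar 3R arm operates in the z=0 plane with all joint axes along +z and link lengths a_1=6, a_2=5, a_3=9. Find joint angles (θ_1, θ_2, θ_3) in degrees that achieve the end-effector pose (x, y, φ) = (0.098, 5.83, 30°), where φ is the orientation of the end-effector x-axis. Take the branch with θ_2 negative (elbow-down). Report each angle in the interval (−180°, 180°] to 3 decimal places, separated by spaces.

-149.999 -89.999 -90.001

wrist centre = target − a_3·(cos φ, sin φ) = (-7.6962, 1.3300)
cos θ_2 = (61.0008−6²−5²)/(2·6·5) = 0.0000; θ_2 = -89.9992° (elbow-down)
β = atan2(1.3300,-7.6962) = 170.1954°; ψ = atan2(-5.0000,6.0001) = -39.8052°
θ_1 = β − ψ = 210.0007°
θ_3 = φ − θ_1 − θ_2 = -90.0015° (wrapped to (-180°,180°])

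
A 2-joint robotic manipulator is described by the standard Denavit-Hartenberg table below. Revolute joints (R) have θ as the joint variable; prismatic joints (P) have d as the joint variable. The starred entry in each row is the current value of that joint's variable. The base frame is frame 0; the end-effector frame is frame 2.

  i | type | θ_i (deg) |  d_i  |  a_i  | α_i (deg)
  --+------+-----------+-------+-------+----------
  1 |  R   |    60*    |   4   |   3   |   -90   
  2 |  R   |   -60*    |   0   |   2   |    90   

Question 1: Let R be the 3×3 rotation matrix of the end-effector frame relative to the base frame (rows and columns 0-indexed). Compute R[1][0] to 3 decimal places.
End-effector x-axis (col 0 of R) = (0.2500,0.4330,0.8660)
R[1][0] = 0.4330

0.433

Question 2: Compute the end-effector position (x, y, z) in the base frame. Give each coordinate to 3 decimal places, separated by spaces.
after link 1: o_1 = (1.5000, 2.5981, 4.0000)
after link 2: o_2 = (2.0000, 3.4641, 5.7321)

2.000 3.464 5.732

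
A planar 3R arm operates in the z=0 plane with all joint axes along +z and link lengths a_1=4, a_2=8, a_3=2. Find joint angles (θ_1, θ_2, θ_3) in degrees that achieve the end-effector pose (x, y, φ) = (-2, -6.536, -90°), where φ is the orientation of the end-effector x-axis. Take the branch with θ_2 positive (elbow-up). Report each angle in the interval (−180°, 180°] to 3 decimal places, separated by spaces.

120.003 149.998 -0.001

wrist centre = target − a_3·(cos φ, sin φ) = (-2.0000, -4.5360)
cos θ_2 = (24.5753−4²−8²)/(2·4·8) = -0.8660; θ_2 = 149.9983° (elbow-up)
β = atan2(-4.5360,-2.0000) = -113.7935°; ψ = atan2(4.0002,-2.9281) = 126.2036°
θ_1 = β − ψ = -239.9971°
θ_3 = φ − θ_1 − θ_2 = -0.0013° (wrapped to (-180°,180°])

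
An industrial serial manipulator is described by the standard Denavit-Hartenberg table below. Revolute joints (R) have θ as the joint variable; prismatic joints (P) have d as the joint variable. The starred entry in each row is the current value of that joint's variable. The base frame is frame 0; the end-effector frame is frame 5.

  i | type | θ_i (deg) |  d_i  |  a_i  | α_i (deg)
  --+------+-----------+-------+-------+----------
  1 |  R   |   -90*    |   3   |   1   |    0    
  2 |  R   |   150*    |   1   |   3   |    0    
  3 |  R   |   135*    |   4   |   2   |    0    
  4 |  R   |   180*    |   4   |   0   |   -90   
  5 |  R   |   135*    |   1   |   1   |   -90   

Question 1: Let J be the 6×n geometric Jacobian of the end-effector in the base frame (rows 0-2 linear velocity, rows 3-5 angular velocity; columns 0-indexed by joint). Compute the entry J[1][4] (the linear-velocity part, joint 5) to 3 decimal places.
axis z_4 = (-0.2588,0.9659,0.0000); lever o_n−o_4 = (-0.9418,0.7829,-0.7071)
cross product → J_v[:, 4] = (-0.6830,-0.1830,0.7071)
J_ω[:, 4] = z_4
entry J[1][4] = -0.1830

-0.183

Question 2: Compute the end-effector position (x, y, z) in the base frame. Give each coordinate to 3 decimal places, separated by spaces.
after link 1: o_1 = (0.0000, -1.0000, 3.0000)
after link 2: o_2 = (1.5000, 1.5981, 4.0000)
after link 3: o_3 = (-0.4319, 1.0804, 8.0000)
after link 4: o_4 = (-0.4319, 1.0804, 12.0000)
after link 5: o_5 = (-1.3737, 1.8634, 11.2929)

-1.374 1.863 11.293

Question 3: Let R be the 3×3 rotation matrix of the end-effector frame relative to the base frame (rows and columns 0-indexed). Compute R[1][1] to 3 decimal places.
End-effector y-axis (col 1 of R) = (0.2588,-0.9659,-0.0000)
R[1][1] = -0.9659

-0.966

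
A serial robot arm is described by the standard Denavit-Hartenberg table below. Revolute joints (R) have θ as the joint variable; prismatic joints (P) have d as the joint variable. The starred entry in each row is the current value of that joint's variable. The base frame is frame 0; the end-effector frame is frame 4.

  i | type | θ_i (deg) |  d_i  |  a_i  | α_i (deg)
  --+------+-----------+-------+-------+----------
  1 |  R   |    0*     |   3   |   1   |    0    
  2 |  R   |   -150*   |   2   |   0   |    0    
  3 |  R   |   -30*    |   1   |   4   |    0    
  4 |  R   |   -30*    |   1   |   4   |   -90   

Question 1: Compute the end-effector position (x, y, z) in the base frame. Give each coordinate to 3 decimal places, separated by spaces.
after link 1: o_1 = (1.0000, 0.0000, 3.0000)
after link 2: o_2 = (1.0000, 0.0000, 5.0000)
after link 3: o_3 = (-3.0000, 0.0000, 6.0000)
after link 4: o_4 = (-6.4641, 2.0000, 7.0000)

-6.464 2.000 7.000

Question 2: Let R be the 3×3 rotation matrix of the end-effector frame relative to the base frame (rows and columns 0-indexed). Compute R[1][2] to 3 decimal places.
-0.866

End-effector z-axis (col 2 of R) = (-0.5000,-0.8660,0.0000)
R[1][2] = -0.8660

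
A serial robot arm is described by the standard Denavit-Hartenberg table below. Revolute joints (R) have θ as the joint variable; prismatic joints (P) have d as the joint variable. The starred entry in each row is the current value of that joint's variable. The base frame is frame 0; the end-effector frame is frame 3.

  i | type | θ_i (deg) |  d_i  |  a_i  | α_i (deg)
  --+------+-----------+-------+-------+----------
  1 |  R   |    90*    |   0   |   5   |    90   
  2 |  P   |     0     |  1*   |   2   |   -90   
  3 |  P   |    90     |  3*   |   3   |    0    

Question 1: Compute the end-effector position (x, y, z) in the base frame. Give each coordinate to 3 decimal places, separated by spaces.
after link 1: o_1 = (0.0000, 5.0000, 0.0000)
after link 2: o_2 = (1.0000, 7.0000, 0.0000)
after link 3: o_3 = (-2.0000, 7.0000, 3.0000)

-2.000 7.000 3.000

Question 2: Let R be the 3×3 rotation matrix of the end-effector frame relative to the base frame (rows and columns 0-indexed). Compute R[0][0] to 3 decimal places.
-1.000

End-effector x-axis (col 0 of R) = (-1.0000,0.0000,0.0000)
R[0][0] = -1.0000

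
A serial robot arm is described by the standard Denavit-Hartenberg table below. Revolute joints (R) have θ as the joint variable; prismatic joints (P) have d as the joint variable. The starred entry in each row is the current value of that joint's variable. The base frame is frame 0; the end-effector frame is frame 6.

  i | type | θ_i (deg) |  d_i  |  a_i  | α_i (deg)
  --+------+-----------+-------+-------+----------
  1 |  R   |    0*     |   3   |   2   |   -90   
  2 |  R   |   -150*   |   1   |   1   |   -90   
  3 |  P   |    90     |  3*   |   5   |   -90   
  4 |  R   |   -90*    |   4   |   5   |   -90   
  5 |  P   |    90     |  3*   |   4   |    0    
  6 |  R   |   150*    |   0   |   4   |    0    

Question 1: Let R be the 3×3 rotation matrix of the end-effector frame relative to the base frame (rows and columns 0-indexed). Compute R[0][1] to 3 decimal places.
0.866

End-effector y-axis (col 1 of R) = (0.8660,-0.0000,0.5000)
R[0][1] = 0.8660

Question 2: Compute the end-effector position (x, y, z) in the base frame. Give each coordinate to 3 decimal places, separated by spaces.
7.134 -7.000 6.964

after link 1: o_1 = (2.0000, 0.0000, 3.0000)
after link 2: o_2 = (1.1340, 1.0000, 3.5000)
after link 3: o_3 = (2.6340, -4.0000, 6.0981)
after link 4: o_4 = (8.5981, -4.0000, 8.4282)
after link 5: o_5 = (5.1340, -7.0000, 10.4282)
after link 6: o_6 = (7.1340, -7.0000, 6.9641)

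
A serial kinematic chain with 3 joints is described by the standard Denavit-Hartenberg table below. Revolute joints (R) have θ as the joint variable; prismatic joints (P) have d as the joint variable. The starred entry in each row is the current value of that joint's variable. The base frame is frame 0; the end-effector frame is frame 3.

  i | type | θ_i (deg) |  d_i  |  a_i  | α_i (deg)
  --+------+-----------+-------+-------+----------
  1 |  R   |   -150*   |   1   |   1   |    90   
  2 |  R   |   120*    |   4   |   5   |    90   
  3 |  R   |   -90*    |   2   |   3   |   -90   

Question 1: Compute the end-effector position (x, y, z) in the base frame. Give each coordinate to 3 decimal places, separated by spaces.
after link 1: o_1 = (-0.8660, -0.5000, 1.0000)
after link 2: o_2 = (-0.7010, 4.2141, 5.3301)
after link 3: o_3 = (-0.7010, 0.7500, 6.3301)

-0.701 0.750 6.330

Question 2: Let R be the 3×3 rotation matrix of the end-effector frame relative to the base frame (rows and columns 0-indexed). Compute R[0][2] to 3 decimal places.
End-effector z-axis (col 2 of R) = (0.4330,0.2500,0.8660)
R[0][2] = 0.4330

0.433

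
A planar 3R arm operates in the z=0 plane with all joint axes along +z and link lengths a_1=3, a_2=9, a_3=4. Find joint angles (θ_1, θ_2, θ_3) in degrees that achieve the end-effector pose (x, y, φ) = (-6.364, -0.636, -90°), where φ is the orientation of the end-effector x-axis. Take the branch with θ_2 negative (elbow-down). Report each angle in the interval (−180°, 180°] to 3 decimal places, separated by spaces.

wrist centre = target − a_3·(cos φ, sin φ) = (-6.3640, 3.3640)
cos θ_2 = (51.8170−3²−9²)/(2·3·9) = -0.7071; θ_2 = -134.9989° (elbow-down)
β = atan2(3.3640,-6.3640) = 152.1391°; ψ = atan2(-6.3641,-3.3638) = -117.8594°
θ_1 = β − ψ = 269.9985°
θ_3 = φ − θ_1 − θ_2 = 135.0004° (wrapped to (-180°,180°])

-90.001 -134.999 135.000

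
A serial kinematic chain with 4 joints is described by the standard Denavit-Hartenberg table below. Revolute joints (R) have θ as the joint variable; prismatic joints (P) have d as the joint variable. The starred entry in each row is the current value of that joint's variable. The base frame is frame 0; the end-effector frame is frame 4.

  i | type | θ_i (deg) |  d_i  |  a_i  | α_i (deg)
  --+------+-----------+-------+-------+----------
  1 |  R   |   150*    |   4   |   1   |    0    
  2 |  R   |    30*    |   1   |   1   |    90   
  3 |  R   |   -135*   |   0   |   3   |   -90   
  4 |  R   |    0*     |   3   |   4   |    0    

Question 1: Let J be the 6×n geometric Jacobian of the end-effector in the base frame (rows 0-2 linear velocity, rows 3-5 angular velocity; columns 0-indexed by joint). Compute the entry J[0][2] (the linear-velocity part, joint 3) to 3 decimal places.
-7.071

axis z_2 = (0.0000,1.0000,0.0000); lever o_n−o_2 = (2.8284,0.0000,-7.0711)
cross product → J_v[:, 2] = (-7.0711,0.0000,-2.8284)
J_ω[:, 2] = z_2
entry J[0][2] = -7.0711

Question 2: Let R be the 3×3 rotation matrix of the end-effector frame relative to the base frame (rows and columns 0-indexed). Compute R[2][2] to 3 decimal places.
-0.707

End-effector z-axis (col 2 of R) = (-0.7071,0.0000,-0.7071)
R[2][2] = -0.7071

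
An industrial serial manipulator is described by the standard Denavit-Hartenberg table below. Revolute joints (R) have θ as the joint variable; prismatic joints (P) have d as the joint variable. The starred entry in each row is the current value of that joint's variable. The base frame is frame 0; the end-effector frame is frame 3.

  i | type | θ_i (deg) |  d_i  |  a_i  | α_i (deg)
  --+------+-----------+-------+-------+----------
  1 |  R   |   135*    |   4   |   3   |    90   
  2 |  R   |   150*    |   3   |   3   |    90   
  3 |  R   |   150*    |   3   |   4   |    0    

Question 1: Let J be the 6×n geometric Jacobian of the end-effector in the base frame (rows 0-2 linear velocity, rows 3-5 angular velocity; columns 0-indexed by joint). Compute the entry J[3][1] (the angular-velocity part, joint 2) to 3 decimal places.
0.707

axis z_1 = (0.7071,0.7071,0.0000); lever o_n−o_1 = (2.1907,4.8804,2.3660)
cross product → J_v[:, 1] = (1.6730,-1.6730,1.9019)
J_ω[:, 1] = z_1
entry J[3][1] = 0.7071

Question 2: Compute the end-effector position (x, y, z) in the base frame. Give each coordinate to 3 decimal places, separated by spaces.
after link 1: o_1 = (-2.1213, 2.1213, 4.0000)
after link 2: o_2 = (1.8371, 2.4055, 5.5000)
after link 3: o_3 = (0.0694, 7.0017, 6.3660)

0.069 7.002 6.366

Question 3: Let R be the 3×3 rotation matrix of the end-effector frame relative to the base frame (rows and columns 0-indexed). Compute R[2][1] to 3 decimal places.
-0.250

End-effector y-axis (col 1 of R) = (-0.9186,-0.3062,-0.2500)
R[2][1] = -0.2500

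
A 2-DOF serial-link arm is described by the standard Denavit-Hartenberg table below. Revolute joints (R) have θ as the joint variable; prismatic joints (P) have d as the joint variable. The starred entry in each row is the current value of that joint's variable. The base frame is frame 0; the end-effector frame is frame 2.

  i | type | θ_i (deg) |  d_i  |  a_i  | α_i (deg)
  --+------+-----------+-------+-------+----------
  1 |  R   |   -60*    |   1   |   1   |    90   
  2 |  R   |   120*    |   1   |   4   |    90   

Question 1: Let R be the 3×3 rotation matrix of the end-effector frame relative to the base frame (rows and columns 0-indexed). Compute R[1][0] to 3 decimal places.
0.433

End-effector x-axis (col 0 of R) = (-0.2500,0.4330,0.8660)
R[1][0] = 0.4330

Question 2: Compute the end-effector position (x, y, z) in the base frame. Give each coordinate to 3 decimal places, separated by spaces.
after link 1: o_1 = (0.5000, -0.8660, 1.0000)
after link 2: o_2 = (-1.3660, 0.3660, 4.4641)

-1.366 0.366 4.464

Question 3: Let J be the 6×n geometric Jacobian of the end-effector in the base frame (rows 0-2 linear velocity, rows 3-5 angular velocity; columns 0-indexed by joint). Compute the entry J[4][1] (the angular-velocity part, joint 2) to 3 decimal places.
-0.500

axis z_1 = (-0.8660,-0.5000,0.0000); lever o_n−o_1 = (-1.8660,1.2321,3.4641)
cross product → J_v[:, 1] = (-1.7321,3.0000,-2.0000)
J_ω[:, 1] = z_1
entry J[4][1] = -0.5000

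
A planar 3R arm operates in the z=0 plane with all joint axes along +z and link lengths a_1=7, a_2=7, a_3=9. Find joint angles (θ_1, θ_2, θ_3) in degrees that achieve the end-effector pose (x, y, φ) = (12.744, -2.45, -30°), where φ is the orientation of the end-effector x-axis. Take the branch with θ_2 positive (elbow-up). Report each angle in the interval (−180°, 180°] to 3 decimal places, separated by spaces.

wrist centre = target − a_3·(cos φ, sin φ) = (4.9498, 2.0500)
cos θ_2 = (28.7027−7²−7²)/(2·7·7) = -0.7071; θ_2 = 135.0007° (elbow-up)
β = atan2(2.0500,4.9498) = 22.4974°; ψ = atan2(4.9497,2.0502) = 67.5003°
θ_1 = β − ψ = -45.0029°
θ_3 = φ − θ_1 − θ_2 = -119.9977° (wrapped to (-180°,180°])

-45.003 135.001 -119.998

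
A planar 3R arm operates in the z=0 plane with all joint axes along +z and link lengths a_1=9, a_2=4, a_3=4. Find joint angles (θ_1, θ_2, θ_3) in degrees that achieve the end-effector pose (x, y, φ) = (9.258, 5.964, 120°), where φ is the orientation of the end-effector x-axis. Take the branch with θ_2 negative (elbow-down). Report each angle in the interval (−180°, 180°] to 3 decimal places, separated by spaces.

wrist centre = target − a_3·(cos φ, sin φ) = (11.2580, 2.4999)
cos θ_2 = (132.9921−9²−4²)/(2·9·4) = 0.4999; θ_2 = -60.0073° (elbow-down)
β = atan2(2.4999,11.2580) = 12.5197°; ψ = atan2(-3.4644,10.9996) = -17.4820°
θ_1 = β − ψ = 30.0017°
θ_3 = φ − θ_1 − θ_2 = 150.0056° (wrapped to (-180°,180°])

30.002 -60.007 150.006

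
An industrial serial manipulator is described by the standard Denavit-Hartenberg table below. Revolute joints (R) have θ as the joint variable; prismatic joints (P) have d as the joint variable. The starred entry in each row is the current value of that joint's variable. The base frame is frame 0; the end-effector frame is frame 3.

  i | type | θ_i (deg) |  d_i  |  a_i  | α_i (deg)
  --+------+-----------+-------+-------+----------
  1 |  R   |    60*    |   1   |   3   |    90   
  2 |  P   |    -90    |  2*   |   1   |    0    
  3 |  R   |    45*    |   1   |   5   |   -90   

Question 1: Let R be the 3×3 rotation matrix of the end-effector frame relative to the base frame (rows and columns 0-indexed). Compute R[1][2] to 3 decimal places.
End-effector z-axis (col 2 of R) = (0.3536,0.6124,0.7071)
R[1][2] = 0.6124

0.612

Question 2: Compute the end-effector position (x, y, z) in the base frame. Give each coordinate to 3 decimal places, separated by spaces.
5.866 4.160 -3.536

after link 1: o_1 = (1.5000, 2.5981, 1.0000)
after link 2: o_2 = (3.2321, 1.5981, 0.0000)
after link 3: o_3 = (5.8658, 4.1599, -3.5355)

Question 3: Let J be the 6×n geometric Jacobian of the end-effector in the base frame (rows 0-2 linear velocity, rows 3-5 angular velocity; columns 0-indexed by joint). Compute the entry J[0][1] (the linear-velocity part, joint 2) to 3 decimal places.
prismatic axis z_1 = (0.8660,-0.5000,0.0000)
J_v[:, 1] = z_1; J_ω[:, 1] = (0,0,0)
entry J[0][1] = 0.8660

0.866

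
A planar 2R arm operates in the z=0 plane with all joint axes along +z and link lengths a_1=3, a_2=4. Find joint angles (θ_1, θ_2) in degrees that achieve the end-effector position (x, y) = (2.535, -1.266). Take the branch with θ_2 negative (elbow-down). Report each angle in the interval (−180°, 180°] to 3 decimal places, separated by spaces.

cos θ_2 = (8.0290−3²−4²)/(2·3·4) = -0.7071; θ_2 = -135.0015° (elbow-down)
β = atan2(-1.2660,2.5350) = -26.5379°; ψ = atan2(-2.8284,0.1715) = -86.5301°
θ_1 = β − ψ = 59.9922°

59.992 -135.002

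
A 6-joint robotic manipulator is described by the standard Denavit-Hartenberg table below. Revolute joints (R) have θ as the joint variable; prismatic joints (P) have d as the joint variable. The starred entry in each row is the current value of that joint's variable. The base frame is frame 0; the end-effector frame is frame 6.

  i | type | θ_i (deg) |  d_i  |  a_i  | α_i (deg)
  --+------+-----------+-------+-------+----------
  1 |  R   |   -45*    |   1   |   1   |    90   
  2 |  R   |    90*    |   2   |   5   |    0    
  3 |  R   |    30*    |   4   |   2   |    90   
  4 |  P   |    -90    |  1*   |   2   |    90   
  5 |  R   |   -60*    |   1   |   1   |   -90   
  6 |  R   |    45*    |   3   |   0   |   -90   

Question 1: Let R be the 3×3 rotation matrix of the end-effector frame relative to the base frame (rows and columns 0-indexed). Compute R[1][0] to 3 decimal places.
End-effector x-axis (col 0 of R) = (-0.3750,0.8750,0.3062)
R[1][0] = 0.8750

0.875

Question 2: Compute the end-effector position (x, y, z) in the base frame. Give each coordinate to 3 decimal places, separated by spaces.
after link 1: o_1 = (0.7071, -0.7071, 1.0000)
after link 2: o_2 = (-0.7071, -2.1213, 6.0000)
after link 3: o_3 = (-4.2426, -4.2426, 7.7321)
after link 4: o_4 = (-2.2161, -3.4408, 8.2321)
after link 5: o_5 = (-2.0393, -2.9105, 6.9330)
after link 6: o_6 = (0.7164, -1.9919, 7.6830)

0.716 -1.992 7.683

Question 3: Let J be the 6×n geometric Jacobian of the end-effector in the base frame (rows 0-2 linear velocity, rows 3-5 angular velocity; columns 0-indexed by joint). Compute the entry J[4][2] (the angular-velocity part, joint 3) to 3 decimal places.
axis z_2 = (-0.7071,-0.7071,0.0000); lever o_n−o_2 = (1.4235,0.1294,1.6830)
cross product → J_v[:, 2] = (-1.1901,1.1901,0.9151)
J_ω[:, 2] = z_2
entry J[4][2] = -0.7071

-0.707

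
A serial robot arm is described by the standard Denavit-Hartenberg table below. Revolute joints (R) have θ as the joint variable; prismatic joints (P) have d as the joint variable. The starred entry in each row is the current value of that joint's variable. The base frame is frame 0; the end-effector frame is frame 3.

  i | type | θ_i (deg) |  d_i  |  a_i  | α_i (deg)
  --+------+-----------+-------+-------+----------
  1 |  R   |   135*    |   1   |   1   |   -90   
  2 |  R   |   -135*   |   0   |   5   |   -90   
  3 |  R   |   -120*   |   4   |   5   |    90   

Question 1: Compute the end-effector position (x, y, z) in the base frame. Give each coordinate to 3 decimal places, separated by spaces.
-4.519 -1.605 5.596

after link 1: o_1 = (-0.7071, 0.7071, 1.0000)
after link 2: o_2 = (1.7929, -1.7929, 4.5355)
after link 3: o_3 = (-4.5190, -1.6048, 5.5962)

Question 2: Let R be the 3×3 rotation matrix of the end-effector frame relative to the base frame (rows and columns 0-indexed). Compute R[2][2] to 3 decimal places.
-0.612

End-effector z-axis (col 2 of R) = (-0.0795,0.7866,-0.6124)
R[2][2] = -0.6124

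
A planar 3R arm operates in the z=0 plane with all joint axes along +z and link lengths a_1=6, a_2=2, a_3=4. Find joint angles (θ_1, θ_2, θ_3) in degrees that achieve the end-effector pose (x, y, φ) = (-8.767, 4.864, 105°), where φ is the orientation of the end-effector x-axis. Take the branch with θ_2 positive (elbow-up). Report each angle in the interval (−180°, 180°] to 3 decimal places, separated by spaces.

165.254 30.021 -90.275

wrist centre = target − a_3·(cos φ, sin φ) = (-7.7317, 1.0003)
cos θ_2 = (60.7801−6²−2²)/(2·6·2) = 0.8658; θ_2 = 30.0213° (elbow-up)
β = atan2(1.0003,-7.7317) = 172.6283°; ψ = atan2(1.0006,7.7317) = 7.3743°
θ_1 = β − ψ = 165.2540°
θ_3 = φ − θ_1 − θ_2 = -90.2753° (wrapped to (-180°,180°])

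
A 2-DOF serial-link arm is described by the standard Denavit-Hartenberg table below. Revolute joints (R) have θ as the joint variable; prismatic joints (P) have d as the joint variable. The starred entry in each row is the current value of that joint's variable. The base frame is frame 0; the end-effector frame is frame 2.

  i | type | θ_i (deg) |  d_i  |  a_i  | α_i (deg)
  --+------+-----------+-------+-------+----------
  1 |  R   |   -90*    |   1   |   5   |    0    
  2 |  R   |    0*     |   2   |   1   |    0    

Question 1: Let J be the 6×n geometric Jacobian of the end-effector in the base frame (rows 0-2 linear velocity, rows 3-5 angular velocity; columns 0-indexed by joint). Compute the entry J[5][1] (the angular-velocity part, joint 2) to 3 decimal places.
axis z_1 = (0.0000,0.0000,1.0000); lever o_n−o_1 = (0.0000,-1.0000,2.0000)
cross product → J_v[:, 1] = (1.0000,0.0000,-0.0000)
J_ω[:, 1] = z_1
entry J[5][1] = 1.0000

1.000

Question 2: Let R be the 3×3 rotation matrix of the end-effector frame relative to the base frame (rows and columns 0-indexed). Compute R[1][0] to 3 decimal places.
End-effector x-axis (col 0 of R) = (0.0000,-1.0000,0.0000)
R[1][0] = -1.0000

-1.000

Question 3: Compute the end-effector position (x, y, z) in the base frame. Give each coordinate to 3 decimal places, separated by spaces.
after link 1: o_1 = (0.0000, -5.0000, 1.0000)
after link 2: o_2 = (0.0000, -6.0000, 3.0000)

0.000 -6.000 3.000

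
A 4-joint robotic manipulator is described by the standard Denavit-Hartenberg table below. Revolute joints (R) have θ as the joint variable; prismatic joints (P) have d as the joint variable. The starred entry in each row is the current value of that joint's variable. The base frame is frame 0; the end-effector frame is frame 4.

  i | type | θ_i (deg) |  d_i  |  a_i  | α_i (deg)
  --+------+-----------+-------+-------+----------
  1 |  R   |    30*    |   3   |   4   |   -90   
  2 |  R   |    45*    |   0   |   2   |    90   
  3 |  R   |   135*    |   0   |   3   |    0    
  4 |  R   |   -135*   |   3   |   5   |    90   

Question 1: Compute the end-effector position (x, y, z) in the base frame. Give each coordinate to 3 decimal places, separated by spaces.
7.228 6.623 1.672

after link 1: o_1 = (3.4641, 2.0000, 3.0000)
after link 2: o_2 = (4.6888, 2.7071, 1.5858)
after link 3: o_3 = (2.3291, 3.7942, 3.0858)
after link 4: o_4 = (7.2281, 6.6227, 1.6716)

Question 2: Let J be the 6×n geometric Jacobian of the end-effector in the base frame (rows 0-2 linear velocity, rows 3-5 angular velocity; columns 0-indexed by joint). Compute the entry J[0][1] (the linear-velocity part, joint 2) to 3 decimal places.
axis z_1 = (-0.5000,0.8660,0.0000); lever o_n−o_1 = (3.7640,4.6227,-1.3284)
cross product → J_v[:, 1] = (-1.1505,-0.6642,-5.5711)
J_ω[:, 1] = z_1
entry J[0][1] = -1.1505

-1.150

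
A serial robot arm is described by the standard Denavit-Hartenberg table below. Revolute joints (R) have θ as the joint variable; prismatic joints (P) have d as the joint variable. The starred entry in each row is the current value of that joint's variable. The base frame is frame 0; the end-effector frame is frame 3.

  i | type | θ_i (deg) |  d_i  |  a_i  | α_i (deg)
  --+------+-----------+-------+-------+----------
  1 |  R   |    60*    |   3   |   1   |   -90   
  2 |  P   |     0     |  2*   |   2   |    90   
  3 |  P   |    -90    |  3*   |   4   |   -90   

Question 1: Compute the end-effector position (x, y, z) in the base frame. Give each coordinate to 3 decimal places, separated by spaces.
3.232 1.598 6.000

after link 1: o_1 = (0.5000, 0.8660, 3.0000)
after link 2: o_2 = (-0.2321, 3.5981, 3.0000)
after link 3: o_3 = (3.2321, 1.5981, 6.0000)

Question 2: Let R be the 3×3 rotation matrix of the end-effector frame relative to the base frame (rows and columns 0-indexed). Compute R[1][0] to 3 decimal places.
End-effector x-axis (col 0 of R) = (0.8660,-0.5000,0.0000)
R[1][0] = -0.5000

-0.500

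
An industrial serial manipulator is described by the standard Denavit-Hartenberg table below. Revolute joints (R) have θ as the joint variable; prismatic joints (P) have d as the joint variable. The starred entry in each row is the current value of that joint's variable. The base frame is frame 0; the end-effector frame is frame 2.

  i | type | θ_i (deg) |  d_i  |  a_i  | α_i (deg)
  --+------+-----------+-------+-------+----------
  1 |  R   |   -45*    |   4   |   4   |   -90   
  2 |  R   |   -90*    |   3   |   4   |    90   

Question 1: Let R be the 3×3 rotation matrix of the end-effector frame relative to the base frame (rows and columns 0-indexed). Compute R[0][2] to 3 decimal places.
End-effector z-axis (col 2 of R) = (-0.7071,0.7071,0.0000)
R[0][2] = -0.7071

-0.707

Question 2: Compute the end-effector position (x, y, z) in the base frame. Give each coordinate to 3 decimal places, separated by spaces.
4.950 -0.707 8.000

after link 1: o_1 = (2.8284, -2.8284, 4.0000)
after link 2: o_2 = (4.9497, -0.7071, 8.0000)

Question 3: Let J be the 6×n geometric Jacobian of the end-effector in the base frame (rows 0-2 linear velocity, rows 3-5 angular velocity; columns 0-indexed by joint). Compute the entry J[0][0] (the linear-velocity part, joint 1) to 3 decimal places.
axis z_0 = ẑ; lever o_n−o_0 = (4.9497,-0.7071,8.0000)
cross product → J_v[:, 0] = (0.7071,4.9497,-0.0000)
J_ω[:, 0] = z_0
entry J[0][0] = 0.7071

0.707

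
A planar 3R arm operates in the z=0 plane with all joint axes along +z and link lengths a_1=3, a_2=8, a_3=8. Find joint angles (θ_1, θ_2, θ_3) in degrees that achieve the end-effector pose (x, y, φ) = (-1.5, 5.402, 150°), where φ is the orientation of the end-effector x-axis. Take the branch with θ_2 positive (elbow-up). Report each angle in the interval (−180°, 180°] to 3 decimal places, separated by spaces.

wrist centre = target − a_3·(cos φ, sin φ) = (5.4282, 1.4020)
cos θ_2 = (31.4310−3²−8²)/(2·3·8) = -0.8660; θ_2 = 149.9995° (elbow-up)
β = atan2(1.4020,5.4282) = 14.4819°; ψ = atan2(4.0001,-3.9282) = 134.4804°
θ_1 = β − ψ = -119.9985°
θ_3 = φ − θ_1 − θ_2 = 119.9991° (wrapped to (-180°,180°])

-119.999 149.999 119.999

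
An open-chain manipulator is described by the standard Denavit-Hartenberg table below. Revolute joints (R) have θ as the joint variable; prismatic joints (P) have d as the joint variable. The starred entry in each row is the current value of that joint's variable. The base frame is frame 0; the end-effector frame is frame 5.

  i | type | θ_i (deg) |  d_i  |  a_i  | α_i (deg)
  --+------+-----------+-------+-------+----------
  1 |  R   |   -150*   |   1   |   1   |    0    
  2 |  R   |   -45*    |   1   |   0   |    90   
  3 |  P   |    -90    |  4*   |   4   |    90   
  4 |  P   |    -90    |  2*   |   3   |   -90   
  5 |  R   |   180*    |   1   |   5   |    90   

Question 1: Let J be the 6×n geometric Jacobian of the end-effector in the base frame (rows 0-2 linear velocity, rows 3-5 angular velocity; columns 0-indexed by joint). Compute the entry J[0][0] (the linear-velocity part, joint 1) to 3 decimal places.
-4.778

axis z_0 = ẑ; lever o_n−o_0 = (2.6187,4.7779,-3.0000)
cross product → J_v[:, 0] = (-4.7779,2.6187,0.0000)
J_ω[:, 0] = z_0
entry J[0][0] = -4.7779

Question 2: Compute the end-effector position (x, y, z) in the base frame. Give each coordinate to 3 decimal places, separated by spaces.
after link 1: o_1 = (-0.8660, -0.5000, 1.0000)
after link 2: o_2 = (-0.8660, -0.5000, 2.0000)
after link 3: o_3 = (0.1693, 3.3637, -2.0000)
after link 4: o_4 = (1.3246, -0.0517, -2.0000)
after link 5: o_5 = (2.6187, 4.7779, -3.0000)

2.619 4.778 -3.000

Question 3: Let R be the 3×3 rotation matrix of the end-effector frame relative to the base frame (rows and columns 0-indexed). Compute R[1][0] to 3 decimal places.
End-effector x-axis (col 0 of R) = (0.2588,0.9659,0.0000)
R[1][0] = 0.9659

0.966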